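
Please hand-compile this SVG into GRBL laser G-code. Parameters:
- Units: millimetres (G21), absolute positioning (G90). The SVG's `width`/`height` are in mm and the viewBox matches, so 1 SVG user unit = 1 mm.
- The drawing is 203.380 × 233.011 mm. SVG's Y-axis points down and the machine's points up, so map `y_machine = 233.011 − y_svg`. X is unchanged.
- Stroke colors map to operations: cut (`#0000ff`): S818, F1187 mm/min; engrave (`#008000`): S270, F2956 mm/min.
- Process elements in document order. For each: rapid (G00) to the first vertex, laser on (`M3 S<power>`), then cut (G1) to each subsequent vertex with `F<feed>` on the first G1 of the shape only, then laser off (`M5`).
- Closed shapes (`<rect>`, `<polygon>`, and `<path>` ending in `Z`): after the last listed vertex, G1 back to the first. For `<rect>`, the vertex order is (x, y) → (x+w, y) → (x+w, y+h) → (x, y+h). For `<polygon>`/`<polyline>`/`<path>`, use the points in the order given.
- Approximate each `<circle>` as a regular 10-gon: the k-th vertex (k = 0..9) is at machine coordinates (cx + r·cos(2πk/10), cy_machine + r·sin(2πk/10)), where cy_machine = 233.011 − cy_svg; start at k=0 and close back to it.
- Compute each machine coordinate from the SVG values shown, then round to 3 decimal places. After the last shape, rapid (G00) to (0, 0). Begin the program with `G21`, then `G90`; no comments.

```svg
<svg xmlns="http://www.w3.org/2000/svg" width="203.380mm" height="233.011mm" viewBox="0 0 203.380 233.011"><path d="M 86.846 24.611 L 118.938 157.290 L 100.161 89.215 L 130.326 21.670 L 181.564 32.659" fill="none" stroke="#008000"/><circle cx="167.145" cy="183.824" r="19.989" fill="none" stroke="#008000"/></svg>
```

G21
G90
G00 X86.846 Y208.400
M3 S270
G1 X118.938 Y75.721 F2956
G1 X100.161 Y143.796
G1 X130.326 Y211.341
G1 X181.564 Y200.352
M5
G00 X187.134 Y49.187
M3 S270
G1 X183.316 Y60.936 F2956
G1 X173.322 Y68.198
G1 X160.968 Y68.198
G1 X150.974 Y60.936
G1 X147.156 Y49.187
G1 X150.974 Y37.438
G1 X160.968 Y30.176
G1 X173.322 Y30.176
G1 X183.316 Y37.438
G1 X187.134 Y49.187
M5
G00 X0.000 Y0.000

viewBox `0 0 203.380 233.011` with mm width/height → 1 unit = 1 mm. Flip: y_m = 233.011 − y_svg.

**Shape 1** — `<path>` open polyline, stroke `#008000` → engrave (S270, F2956). Machine vertices: (86.846,208.400) → (118.938,75.721) → (100.161,143.796) → (130.326,211.341) → (181.564,200.352). Open path.

**Shape 2** — `<circle>` circle, stroke `#008000` → engrave (S270, F2956). Machine vertices: (187.134,49.187) → (183.316,60.936) → (173.322,68.198) → (160.968,68.198) → (150.974,60.936) → (147.156,49.187) → (150.974,37.438) → (160.968,30.176) → (173.322,30.176) → (183.316,37.438) → (187.134,49.187). Closed: final G1 returns to the first vertex.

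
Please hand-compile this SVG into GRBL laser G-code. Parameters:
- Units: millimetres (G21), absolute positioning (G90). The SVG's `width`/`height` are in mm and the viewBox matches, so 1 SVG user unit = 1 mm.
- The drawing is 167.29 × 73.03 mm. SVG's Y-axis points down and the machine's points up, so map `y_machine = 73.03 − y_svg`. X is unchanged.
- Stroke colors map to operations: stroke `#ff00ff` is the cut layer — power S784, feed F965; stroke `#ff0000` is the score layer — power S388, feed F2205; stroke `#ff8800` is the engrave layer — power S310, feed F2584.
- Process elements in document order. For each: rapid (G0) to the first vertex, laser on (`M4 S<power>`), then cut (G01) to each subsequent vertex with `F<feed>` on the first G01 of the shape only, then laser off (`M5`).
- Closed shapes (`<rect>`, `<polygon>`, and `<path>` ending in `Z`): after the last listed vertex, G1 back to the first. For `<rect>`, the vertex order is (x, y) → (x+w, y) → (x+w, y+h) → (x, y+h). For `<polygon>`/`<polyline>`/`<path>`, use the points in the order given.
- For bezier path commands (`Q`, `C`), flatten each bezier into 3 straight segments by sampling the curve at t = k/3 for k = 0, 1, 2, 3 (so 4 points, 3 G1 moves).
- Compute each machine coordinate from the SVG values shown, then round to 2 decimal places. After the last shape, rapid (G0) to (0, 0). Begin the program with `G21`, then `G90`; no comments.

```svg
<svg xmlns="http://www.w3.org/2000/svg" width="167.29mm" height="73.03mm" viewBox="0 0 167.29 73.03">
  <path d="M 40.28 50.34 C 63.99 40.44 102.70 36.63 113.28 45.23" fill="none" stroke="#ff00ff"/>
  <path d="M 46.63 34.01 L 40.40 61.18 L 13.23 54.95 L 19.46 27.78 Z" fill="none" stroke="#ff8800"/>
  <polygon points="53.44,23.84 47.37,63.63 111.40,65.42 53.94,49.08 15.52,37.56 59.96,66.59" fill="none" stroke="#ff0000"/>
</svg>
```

1 u = 1 mm; y_m = 73.03 − y.

[1] `<path>` cubic bezier, #ff00ff→cut S784 F965: (40.28,22.69) → (67.39,30.33) → (94.92,32.50) → (113.28,27.80)

[2] `<path>` regular polygon, #ff8800→engrave S310 F2584: (46.63,39.02) → (40.40,11.85) → (13.23,18.08) → (19.46,45.25) → (46.63,39.02) (closed)

[3] `<polygon>` closed polygon, #ff0000→score S388 F2205: (53.44,49.19) → (47.37,9.40) → (111.40,7.61) → (53.94,23.95) → (15.52,35.47) → (59.96,6.44) → (53.44,49.19) (closed)

G21
G90
G0 X40.28 Y22.69
M4 S784
G01 X67.39 Y30.33 F965
G01 X94.92 Y32.50
G01 X113.28 Y27.80
M5
G0 X46.63 Y39.02
M4 S310
G01 X40.40 Y11.85 F2584
G01 X13.23 Y18.08
G01 X19.46 Y45.25
G01 X46.63 Y39.02
M5
G0 X53.44 Y49.19
M4 S388
G01 X47.37 Y9.40 F2205
G01 X111.40 Y7.61
G01 X53.94 Y23.95
G01 X15.52 Y35.47
G01 X59.96 Y6.44
G01 X53.44 Y49.19
M5
G0 X0.00 Y0.00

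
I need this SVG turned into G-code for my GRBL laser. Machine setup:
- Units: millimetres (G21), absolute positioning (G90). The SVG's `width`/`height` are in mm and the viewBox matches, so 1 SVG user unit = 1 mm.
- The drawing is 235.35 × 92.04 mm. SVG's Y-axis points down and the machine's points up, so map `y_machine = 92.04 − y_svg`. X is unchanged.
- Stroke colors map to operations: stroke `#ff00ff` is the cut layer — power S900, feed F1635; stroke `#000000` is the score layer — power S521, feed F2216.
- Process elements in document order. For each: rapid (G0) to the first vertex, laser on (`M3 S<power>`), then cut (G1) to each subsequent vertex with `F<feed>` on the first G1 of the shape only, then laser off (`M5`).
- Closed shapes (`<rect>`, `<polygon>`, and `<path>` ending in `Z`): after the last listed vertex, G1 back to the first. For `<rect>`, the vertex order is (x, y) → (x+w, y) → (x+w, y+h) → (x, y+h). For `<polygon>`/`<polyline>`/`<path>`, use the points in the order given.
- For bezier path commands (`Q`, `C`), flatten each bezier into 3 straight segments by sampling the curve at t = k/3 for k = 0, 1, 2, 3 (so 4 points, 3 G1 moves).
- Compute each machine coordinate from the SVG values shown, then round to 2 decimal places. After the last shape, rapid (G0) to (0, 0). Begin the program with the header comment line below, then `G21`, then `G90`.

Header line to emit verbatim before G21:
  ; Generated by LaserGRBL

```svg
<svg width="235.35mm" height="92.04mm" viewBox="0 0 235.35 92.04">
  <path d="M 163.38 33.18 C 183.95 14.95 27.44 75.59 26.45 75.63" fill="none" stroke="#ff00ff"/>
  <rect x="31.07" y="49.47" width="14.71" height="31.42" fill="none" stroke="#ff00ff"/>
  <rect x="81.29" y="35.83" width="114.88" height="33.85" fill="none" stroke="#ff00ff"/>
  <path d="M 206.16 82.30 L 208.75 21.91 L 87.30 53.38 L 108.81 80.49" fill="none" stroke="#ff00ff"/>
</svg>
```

; Generated by LaserGRBL
G21
G90
G0 X163.38 Y58.86
M3 S900
G1 X137.24 Y55.97 F1635
G1 X66.96 Y31.48
G1 X26.45 Y16.41
M5
G0 X31.07 Y42.57
M3 S900
G1 X45.78 Y42.57 F1635
G1 X45.78 Y11.15
G1 X31.07 Y11.15
G1 X31.07 Y42.57
M5
G0 X81.29 Y56.21
M3 S900
G1 X196.17 Y56.21 F1635
G1 X196.17 Y22.36
G1 X81.29 Y22.36
G1 X81.29 Y56.21
M5
G0 X206.16 Y9.74
M3 S900
G1 X208.75 Y70.13 F1635
G1 X87.30 Y38.66
G1 X108.81 Y11.55
M5
G0 X0.00 Y0.00

viewBox `0 0 235.35 92.04` with mm width/height → 1 unit = 1 mm. Flip: y_m = 92.04 − y_svg.

**Shape 1** — `<path>` cubic bezier, stroke `#ff00ff` → cut (S900, F1635). Control points (SVG): P0=(163.38,33.18), P1=(183.95,14.95), P2=(27.44,75.59), P3=(26.45,75.63); sampled at t=k/3. Machine vertices: (163.38,58.86) → (137.24,55.97) → (66.96,31.48) → (26.45,16.41). Open path.

**Shape 2** — `<rect>` rectangle, stroke `#ff00ff` → cut (S900, F1635). Machine vertices: (31.07,42.57) → (45.78,42.57) → (45.78,11.15) → (31.07,11.15) → (31.07,42.57). Closed: final G1 returns to the first vertex.

**Shape 3** — `<rect>` rectangle, stroke `#ff00ff` → cut (S900, F1635). Machine vertices: (81.29,56.21) → (196.17,56.21) → (196.17,22.36) → (81.29,22.36) → (81.29,56.21). Closed: final G1 returns to the first vertex.

**Shape 4** — `<path>` open polyline, stroke `#ff00ff` → cut (S900, F1635). Machine vertices: (206.16,9.74) → (208.75,70.13) → (87.30,38.66) → (108.81,11.55). Open path.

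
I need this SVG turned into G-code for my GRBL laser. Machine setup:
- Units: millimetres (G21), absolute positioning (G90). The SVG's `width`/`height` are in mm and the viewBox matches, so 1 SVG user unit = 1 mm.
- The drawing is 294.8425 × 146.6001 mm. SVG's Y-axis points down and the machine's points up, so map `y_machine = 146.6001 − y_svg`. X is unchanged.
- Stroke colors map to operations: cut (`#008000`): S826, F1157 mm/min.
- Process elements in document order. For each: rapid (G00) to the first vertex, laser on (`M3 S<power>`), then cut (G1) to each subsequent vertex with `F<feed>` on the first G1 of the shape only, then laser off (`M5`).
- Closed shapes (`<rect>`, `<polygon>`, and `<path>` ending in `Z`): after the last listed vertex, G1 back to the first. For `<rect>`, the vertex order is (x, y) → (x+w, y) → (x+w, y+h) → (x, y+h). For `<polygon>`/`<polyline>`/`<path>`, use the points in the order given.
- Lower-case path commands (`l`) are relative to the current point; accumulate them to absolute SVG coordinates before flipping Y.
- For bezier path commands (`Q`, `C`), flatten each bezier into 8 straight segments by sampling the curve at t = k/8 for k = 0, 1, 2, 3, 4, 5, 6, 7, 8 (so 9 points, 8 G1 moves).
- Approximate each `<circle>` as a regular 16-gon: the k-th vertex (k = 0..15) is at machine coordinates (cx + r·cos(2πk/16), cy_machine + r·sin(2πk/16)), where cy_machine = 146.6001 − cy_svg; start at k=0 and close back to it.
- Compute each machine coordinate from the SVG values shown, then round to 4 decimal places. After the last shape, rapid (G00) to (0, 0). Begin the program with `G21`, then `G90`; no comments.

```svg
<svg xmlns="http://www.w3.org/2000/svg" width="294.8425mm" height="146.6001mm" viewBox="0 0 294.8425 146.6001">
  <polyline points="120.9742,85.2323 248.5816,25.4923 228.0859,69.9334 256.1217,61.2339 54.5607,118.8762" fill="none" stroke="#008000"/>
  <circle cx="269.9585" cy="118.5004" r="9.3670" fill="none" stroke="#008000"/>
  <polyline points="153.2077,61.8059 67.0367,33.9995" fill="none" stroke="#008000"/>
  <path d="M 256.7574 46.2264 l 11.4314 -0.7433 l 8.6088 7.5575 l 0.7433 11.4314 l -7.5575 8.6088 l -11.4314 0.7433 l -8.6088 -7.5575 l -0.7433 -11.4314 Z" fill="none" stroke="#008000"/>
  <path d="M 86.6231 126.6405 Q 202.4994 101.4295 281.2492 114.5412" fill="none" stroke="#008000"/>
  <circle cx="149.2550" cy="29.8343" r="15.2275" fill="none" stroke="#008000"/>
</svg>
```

1 u = 1 mm; y_m = 146.6001 − y.

[1] `<polyline>` open polyline, #008000→cut S826 F1157: (120.9742,61.3678) → (248.5816,121.1078) → (228.0859,76.6667) → (256.1217,85.3662) → (54.5607,27.7239)

[2] `<circle>` circle, #008000→cut S826 F1157: (279.3255,28.0997) → (278.6125,31.6843) → (276.5820,34.7232) → (273.5431,36.7537) → (269.9585,37.4667) → (266.3739,36.7537) → (263.3350,34.7232) → (261.3045,31.6843) → (260.5915,28.0997) → (261.3045,24.5151) → (263.3350,21.4762) → (266.3739,19.4457) → (269.9585,18.7327) → (273.5431,19.4457) → (276.5820,21.4762) → (278.6125,24.5151) → (279.3255,28.0997) (closed)

[3] `<polyline>` line segment, #008000→cut S826 F1157: (153.2077,84.7942) → (67.0367,112.6006)

[4] `<path>` regular polygon, #008000→cut S826 F1157: (256.7574,100.3737) → (268.1888,101.1170) → (276.7976,93.5595) → (277.5409,82.1281) → (269.9834,73.5193) → (258.5520,72.7760) → (249.9432,80.3335) → (249.1999,91.7649) → (256.7574,100.3737) (closed)

[5] `<path>` quadratic bezier, #008000→cut S826 F1157: (86.6231,19.9596) → (115.0121,25.6636) → (142.2408,30.1699) → (168.3094,33.4787) → (193.2178,35.5899) → (216.9659,36.5035) → (239.5539,36.2196) → (260.9816,34.7380) → (281.2492,32.0589)

[6] `<circle>` circle, #008000→cut S826 F1157: (164.4825,116.7658) → (163.3234,122.5931) → (160.0225,127.5333) → (155.0823,130.8342) → (149.2550,131.9933) → (143.4277,130.8342) → (138.4875,127.5333) → (135.1866,122.5931) → (134.0275,116.7658) → (135.1866,110.9385) → (138.4875,105.9983) → (143.4277,102.6974) → (149.2550,101.5383) → (155.0823,102.6974) → (160.0225,105.9983) → (163.3234,110.9385) → (164.4825,116.7658) (closed)

G21
G90
G00 X120.9742 Y61.3678
M3 S826
G1 X248.5816 Y121.1078 F1157
G1 X228.0859 Y76.6667
G1 X256.1217 Y85.3662
G1 X54.5607 Y27.7239
M5
G00 X279.3255 Y28.0997
M3 S826
G1 X278.6125 Y31.6843 F1157
G1 X276.5820 Y34.7232
G1 X273.5431 Y36.7537
G1 X269.9585 Y37.4667
G1 X266.3739 Y36.7537
G1 X263.3350 Y34.7232
G1 X261.3045 Y31.6843
G1 X260.5915 Y28.0997
G1 X261.3045 Y24.5151
G1 X263.3350 Y21.4762
G1 X266.3739 Y19.4457
G1 X269.9585 Y18.7327
G1 X273.5431 Y19.4457
G1 X276.5820 Y21.4762
G1 X278.6125 Y24.5151
G1 X279.3255 Y28.0997
M5
G00 X153.2077 Y84.7942
M3 S826
G1 X67.0367 Y112.6006 F1157
M5
G00 X256.7574 Y100.3737
M3 S826
G1 X268.1888 Y101.1170 F1157
G1 X276.7976 Y93.5595
G1 X277.5409 Y82.1281
G1 X269.9834 Y73.5193
G1 X258.5520 Y72.7760
G1 X249.9432 Y80.3335
G1 X249.1999 Y91.7649
G1 X256.7574 Y100.3737
M5
G00 X86.6231 Y19.9596
M3 S826
G1 X115.0121 Y25.6636 F1157
G1 X142.2408 Y30.1699
G1 X168.3094 Y33.4787
G1 X193.2178 Y35.5899
G1 X216.9659 Y36.5035
G1 X239.5539 Y36.2196
G1 X260.9816 Y34.7380
G1 X281.2492 Y32.0589
M5
G00 X164.4825 Y116.7658
M3 S826
G1 X163.3234 Y122.5931 F1157
G1 X160.0225 Y127.5333
G1 X155.0823 Y130.8342
G1 X149.2550 Y131.9933
G1 X143.4277 Y130.8342
G1 X138.4875 Y127.5333
G1 X135.1866 Y122.5931
G1 X134.0275 Y116.7658
G1 X135.1866 Y110.9385
G1 X138.4875 Y105.9983
G1 X143.4277 Y102.6974
G1 X149.2550 Y101.5383
G1 X155.0823 Y102.6974
G1 X160.0225 Y105.9983
G1 X163.3234 Y110.9385
G1 X164.4825 Y116.7658
M5
G00 X0.0000 Y0.0000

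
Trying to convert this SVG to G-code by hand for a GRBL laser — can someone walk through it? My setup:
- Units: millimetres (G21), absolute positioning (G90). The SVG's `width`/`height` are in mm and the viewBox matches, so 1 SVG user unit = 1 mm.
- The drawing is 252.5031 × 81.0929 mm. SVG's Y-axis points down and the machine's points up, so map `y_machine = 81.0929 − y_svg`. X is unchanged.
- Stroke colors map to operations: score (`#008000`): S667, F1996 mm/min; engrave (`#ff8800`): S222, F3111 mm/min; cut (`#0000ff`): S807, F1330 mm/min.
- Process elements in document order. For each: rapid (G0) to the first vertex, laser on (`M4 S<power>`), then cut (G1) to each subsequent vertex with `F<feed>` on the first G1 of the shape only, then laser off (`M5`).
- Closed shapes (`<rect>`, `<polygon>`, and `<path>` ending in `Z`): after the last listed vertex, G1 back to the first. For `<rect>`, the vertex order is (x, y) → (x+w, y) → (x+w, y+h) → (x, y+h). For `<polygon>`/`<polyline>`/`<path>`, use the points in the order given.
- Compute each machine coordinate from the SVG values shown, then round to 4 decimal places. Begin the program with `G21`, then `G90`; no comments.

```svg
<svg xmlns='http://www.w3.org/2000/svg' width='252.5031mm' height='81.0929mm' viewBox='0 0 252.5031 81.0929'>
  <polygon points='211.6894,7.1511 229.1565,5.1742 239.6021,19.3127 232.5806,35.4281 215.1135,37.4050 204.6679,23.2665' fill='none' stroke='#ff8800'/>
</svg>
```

G21
G90
G0 X211.6894 Y73.9418
M4 S222
G1 X229.1565 Y75.9187 F3111
G1 X239.6021 Y61.7802
G1 X232.5806 Y45.6648
G1 X215.1135 Y43.6879
G1 X204.6679 Y57.8264
G1 X211.6894 Y73.9418
M5

Since the viewBox matches the mm dimensions, user units are millimetres directly. The only transform is the Y-flip y_m = 81.0929 − y_svg.

Shape 1 is a regular polygon drawn with `<polygon>`. Its stroke #ff8800 means engrave at S222, F3111. After flipping Y the toolpath is (211.6894,73.9418) → (229.1565,75.9187) → (239.6021,61.7802) → (232.5806,45.6648) → (215.1135,43.6879) → (204.6679,57.8264) → (211.6894,73.9418), returning to the start.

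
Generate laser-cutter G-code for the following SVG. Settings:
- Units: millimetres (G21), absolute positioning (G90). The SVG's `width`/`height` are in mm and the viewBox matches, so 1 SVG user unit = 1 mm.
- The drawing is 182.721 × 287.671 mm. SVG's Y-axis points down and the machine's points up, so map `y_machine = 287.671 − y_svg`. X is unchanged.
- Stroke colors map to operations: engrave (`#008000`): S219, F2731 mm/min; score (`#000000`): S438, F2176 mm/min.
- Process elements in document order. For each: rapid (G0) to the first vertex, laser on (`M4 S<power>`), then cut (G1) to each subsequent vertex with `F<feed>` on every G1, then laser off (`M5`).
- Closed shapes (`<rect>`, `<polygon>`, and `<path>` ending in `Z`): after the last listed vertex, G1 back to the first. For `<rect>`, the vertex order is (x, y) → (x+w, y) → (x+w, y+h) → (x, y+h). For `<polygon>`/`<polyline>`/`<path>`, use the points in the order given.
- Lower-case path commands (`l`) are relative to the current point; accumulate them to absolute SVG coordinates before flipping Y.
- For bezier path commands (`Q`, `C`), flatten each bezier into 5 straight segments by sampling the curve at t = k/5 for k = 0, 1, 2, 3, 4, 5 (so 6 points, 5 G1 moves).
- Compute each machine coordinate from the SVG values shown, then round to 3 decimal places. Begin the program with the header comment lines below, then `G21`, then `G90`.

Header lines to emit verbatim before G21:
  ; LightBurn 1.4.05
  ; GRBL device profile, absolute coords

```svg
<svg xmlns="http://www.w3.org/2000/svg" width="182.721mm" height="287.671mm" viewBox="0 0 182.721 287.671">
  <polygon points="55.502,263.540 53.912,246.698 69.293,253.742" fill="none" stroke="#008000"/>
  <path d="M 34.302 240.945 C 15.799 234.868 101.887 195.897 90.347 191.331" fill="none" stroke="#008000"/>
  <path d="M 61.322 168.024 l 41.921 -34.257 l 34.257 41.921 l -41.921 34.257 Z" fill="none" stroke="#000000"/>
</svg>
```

Since the viewBox matches the mm dimensions, user units are millimetres directly. The only transform is the Y-flip y_m = 287.671 − y_svg.

Shape 1 is a regular polygon drawn with `<polygon>`. Its stroke #008000 means engrave at S219, F2731. After flipping Y the toolpath is (55.502,24.131) → (53.912,40.973) → (69.293,33.929) → (55.502,24.131), returning to the start.

Shape 2 is a cubic bezier drawn with `<path>`. Its stroke #008000 means engrave at S219, F2731. After flipping Y the toolpath is (34.302,46.726) → (34.133,53.781) → (49.360,65.500) → (70.276,78.654) → (87.173,90.010) → (90.347,96.340).

Shape 3 is a regular polygon drawn with `<path>`. Its stroke #000000 means score at S438, F2176. After flipping Y the toolpath is (61.322,119.647) → (103.243,153.904) → (137.500,111.983) → (95.579,77.726) → (61.322,119.647), returning to the start.

; LightBurn 1.4.05
; GRBL device profile, absolute coords
G21
G90
G0 X55.502 Y24.131
M4 S219
G1 X53.912 Y40.973 F2731
G1 X69.293 Y33.929 F2731
G1 X55.502 Y24.131 F2731
M5
G0 X34.302 Y46.726
M4 S219
G1 X34.133 Y53.781 F2731
G1 X49.360 Y65.500 F2731
G1 X70.276 Y78.654 F2731
G1 X87.173 Y90.010 F2731
G1 X90.347 Y96.340 F2731
M5
G0 X61.322 Y119.647
M4 S438
G1 X103.243 Y153.904 F2176
G1 X137.500 Y111.983 F2176
G1 X95.579 Y77.726 F2176
G1 X61.322 Y119.647 F2176
M5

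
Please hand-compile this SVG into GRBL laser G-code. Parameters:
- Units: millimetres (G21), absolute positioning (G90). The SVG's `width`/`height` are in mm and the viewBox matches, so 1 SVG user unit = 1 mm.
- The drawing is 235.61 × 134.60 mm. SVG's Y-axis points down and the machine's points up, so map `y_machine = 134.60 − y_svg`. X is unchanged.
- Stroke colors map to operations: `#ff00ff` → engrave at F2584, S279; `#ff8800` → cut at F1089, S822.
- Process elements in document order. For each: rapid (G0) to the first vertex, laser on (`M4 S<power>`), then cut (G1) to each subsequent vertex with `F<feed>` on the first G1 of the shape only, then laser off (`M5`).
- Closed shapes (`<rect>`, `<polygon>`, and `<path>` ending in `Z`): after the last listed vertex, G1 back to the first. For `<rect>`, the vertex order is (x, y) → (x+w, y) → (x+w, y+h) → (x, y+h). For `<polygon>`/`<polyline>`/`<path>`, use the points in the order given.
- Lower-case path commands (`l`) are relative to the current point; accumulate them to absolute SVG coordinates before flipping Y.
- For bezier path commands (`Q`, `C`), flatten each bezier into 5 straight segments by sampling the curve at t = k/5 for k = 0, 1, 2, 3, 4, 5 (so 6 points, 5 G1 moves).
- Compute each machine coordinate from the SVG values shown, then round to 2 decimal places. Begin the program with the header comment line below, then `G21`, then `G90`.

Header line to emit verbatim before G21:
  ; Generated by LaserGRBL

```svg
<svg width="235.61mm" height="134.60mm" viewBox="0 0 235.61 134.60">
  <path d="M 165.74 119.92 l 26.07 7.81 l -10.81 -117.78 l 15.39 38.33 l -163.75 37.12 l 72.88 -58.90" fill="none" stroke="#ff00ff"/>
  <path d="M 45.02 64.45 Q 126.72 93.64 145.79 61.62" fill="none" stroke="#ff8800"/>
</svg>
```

; Generated by LaserGRBL
G21
G90
G0 X165.74 Y14.68
M4 S279
G1 X191.81 Y6.87 F2584
G1 X181.00 Y124.65
G1 X196.39 Y86.32
G1 X32.64 Y49.20
G1 X105.52 Y108.10
M5
G0 X45.02 Y70.15
M4 S822
G1 X75.19 Y60.92 F1089
G1 X100.36 Y56.59
G1 X120.51 Y57.16
G1 X135.66 Y62.62
G1 X145.79 Y72.98
M5

Since the viewBox matches the mm dimensions, user units are millimetres directly. The only transform is the Y-flip y_m = 134.60 − y_svg.

Shape 1 is a open polyline drawn with `<path>`. Its stroke #ff00ff means engrave at S279, F2584. After flipping Y the toolpath is (165.74,14.68) → (191.81,6.87) → (181.00,124.65) → (196.39,86.32) → (32.64,49.20) → (105.52,108.10).

Shape 2 is a quadratic bezier drawn with `<path>`. Its stroke #ff8800 means cut at S822, F1089. After flipping Y the toolpath is (45.02,70.15) → (75.19,60.92) → (100.36,56.59) → (120.51,57.16) → (135.66,62.62) → (145.79,72.98).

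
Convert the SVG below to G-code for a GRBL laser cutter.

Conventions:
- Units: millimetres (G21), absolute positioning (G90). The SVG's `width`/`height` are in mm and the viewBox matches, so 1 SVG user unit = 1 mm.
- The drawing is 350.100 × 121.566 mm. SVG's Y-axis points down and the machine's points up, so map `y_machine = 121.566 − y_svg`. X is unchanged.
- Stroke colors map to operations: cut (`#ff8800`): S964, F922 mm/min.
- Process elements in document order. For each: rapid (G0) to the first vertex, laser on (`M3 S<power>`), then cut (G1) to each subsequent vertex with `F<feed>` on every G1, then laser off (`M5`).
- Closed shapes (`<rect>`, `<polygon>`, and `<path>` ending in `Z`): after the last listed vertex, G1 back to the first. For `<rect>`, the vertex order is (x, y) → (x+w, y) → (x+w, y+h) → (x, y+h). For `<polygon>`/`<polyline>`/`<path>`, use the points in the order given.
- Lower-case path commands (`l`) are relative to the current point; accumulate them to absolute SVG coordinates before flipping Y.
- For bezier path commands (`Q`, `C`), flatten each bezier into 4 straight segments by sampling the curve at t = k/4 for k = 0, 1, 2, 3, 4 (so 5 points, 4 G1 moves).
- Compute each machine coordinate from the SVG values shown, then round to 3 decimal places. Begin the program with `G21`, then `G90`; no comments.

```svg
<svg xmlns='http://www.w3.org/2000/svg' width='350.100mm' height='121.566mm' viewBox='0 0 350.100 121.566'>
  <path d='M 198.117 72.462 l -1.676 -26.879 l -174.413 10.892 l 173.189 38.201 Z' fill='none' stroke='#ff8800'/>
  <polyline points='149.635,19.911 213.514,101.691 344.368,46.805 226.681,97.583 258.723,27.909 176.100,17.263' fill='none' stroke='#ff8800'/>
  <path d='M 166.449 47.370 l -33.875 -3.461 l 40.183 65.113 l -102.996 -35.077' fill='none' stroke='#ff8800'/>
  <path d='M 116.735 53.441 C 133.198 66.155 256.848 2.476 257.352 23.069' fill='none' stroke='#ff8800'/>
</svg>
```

1 u = 1 mm; y_m = 121.566 − y.

[1] `<path>` closed polygon, #ff8800→cut S964 F922: (198.117,49.104) → (196.441,75.983) → (22.028,65.091) → (195.217,26.890) → (198.117,49.104) (closed)

[2] `<polyline>` open polyline, #ff8800→cut S964 F922: (149.635,101.655) → (213.514,19.875) → (344.368,74.761) → (226.681,23.983) → (258.723,93.657) → (176.100,104.303)

[3] `<path>` open polyline, #ff8800→cut S964 F922: (166.449,74.196) → (132.574,77.657) → (172.757,12.544) → (69.761,47.621)

[4] `<path>` cubic bezier, #ff8800→cut S964 F922: (116.735,68.125) → (145.581,70.403) → (193.028,86.266) → (237.483,100.651) → (257.352,98.497)

G21
G90
G0 X198.117 Y49.104
M3 S964
G1 X196.441 Y75.983 F922
G1 X22.028 Y65.091 F922
G1 X195.217 Y26.890 F922
G1 X198.117 Y49.104 F922
M5
G0 X149.635 Y101.655
M3 S964
G1 X213.514 Y19.875 F922
G1 X344.368 Y74.761 F922
G1 X226.681 Y23.983 F922
G1 X258.723 Y93.657 F922
G1 X176.100 Y104.303 F922
M5
G0 X166.449 Y74.196
M3 S964
G1 X132.574 Y77.657 F922
G1 X172.757 Y12.544 F922
G1 X69.761 Y47.621 F922
M5
G0 X116.735 Y68.125
M3 S964
G1 X145.581 Y70.403 F922
G1 X193.028 Y86.266 F922
G1 X237.483 Y100.651 F922
G1 X257.352 Y98.497 F922
M5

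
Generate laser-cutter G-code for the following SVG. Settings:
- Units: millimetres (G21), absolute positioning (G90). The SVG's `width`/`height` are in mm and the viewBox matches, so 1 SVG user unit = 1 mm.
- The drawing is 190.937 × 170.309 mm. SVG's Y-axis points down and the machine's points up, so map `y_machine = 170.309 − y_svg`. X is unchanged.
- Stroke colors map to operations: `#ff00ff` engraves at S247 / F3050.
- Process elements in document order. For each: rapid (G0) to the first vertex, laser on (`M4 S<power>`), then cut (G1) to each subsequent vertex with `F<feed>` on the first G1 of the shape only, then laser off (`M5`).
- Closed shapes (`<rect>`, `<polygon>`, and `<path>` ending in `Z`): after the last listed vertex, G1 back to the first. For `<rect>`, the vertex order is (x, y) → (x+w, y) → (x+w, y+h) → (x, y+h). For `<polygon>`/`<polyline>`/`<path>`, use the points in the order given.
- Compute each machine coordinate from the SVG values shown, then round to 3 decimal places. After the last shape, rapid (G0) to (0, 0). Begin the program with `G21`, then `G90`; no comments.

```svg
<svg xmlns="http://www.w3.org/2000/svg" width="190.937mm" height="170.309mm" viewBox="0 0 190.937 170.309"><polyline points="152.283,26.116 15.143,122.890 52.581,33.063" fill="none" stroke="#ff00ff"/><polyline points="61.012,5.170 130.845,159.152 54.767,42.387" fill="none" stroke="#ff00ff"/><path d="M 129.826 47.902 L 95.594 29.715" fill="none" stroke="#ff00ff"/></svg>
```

G21
G90
G0 X152.283 Y144.193
M4 S247
G1 X15.143 Y47.419 F3050
G1 X52.581 Y137.246
M5
G0 X61.012 Y165.139
M4 S247
G1 X130.845 Y11.157 F3050
G1 X54.767 Y127.922
M5
G0 X129.826 Y122.407
M4 S247
G1 X95.594 Y140.594 F3050
M5
G0 X0.000 Y0.000

1 u = 1 mm; y_m = 170.309 − y.

[1] `<polyline>` open polyline, #ff00ff→engrave S247 F3050: (152.283,144.193) → (15.143,47.419) → (52.581,137.246)

[2] `<polyline>` open polyline, #ff00ff→engrave S247 F3050: (61.012,165.139) → (130.845,11.157) → (54.767,127.922)

[3] `<path>` line segment, #ff00ff→engrave S247 F3050: (129.826,122.407) → (95.594,140.594)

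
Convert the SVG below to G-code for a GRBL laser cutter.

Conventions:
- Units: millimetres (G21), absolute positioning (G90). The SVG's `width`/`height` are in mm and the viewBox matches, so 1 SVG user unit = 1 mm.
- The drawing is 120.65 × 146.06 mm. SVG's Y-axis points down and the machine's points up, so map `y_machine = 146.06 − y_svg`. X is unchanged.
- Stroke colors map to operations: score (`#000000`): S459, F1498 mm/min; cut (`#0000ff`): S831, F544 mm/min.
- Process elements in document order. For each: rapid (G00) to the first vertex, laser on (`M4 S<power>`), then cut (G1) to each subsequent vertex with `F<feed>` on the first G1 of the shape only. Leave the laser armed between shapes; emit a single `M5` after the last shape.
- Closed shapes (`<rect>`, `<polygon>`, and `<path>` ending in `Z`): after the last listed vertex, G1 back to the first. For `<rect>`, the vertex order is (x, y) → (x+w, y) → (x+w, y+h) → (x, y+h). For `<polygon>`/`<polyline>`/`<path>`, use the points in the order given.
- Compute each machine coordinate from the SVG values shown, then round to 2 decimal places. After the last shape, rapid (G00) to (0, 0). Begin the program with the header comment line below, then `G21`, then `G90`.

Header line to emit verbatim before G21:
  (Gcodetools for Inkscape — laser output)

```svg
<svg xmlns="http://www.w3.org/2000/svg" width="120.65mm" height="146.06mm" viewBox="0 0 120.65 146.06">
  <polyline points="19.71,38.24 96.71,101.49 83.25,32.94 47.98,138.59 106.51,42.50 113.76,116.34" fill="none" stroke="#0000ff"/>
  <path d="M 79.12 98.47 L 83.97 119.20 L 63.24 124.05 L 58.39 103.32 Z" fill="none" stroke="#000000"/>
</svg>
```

(Gcodetools for Inkscape — laser output)
G21
G90
G00 X19.71 Y107.82
M4 S831
G1 X96.71 Y44.57 F544
G1 X83.25 Y113.12
G1 X47.98 Y7.47
G1 X106.51 Y103.56
G1 X113.76 Y29.72
G00 X79.12 Y47.59
M4 S459
G1 X83.97 Y26.86 F1498
G1 X63.24 Y22.01
G1 X58.39 Y42.74
G1 X79.12 Y47.59
M5
G00 X0.00 Y0.00

Since the viewBox matches the mm dimensions, user units are millimetres directly. The only transform is the Y-flip y_m = 146.06 − y_svg.

Shape 1 is a open polyline drawn with `<polyline>`. Its stroke #0000ff means cut at S831, F544. After flipping Y the toolpath is (19.71,107.82) → (96.71,44.57) → (83.25,113.12) → (47.98,7.47) → (106.51,103.56) → (113.76,29.72).

Shape 2 is a regular polygon drawn with `<path>`. Its stroke #000000 means score at S459, F1498. After flipping Y the toolpath is (79.12,47.59) → (83.97,26.86) → (63.24,22.01) → (58.39,42.74) → (79.12,47.59), returning to the start.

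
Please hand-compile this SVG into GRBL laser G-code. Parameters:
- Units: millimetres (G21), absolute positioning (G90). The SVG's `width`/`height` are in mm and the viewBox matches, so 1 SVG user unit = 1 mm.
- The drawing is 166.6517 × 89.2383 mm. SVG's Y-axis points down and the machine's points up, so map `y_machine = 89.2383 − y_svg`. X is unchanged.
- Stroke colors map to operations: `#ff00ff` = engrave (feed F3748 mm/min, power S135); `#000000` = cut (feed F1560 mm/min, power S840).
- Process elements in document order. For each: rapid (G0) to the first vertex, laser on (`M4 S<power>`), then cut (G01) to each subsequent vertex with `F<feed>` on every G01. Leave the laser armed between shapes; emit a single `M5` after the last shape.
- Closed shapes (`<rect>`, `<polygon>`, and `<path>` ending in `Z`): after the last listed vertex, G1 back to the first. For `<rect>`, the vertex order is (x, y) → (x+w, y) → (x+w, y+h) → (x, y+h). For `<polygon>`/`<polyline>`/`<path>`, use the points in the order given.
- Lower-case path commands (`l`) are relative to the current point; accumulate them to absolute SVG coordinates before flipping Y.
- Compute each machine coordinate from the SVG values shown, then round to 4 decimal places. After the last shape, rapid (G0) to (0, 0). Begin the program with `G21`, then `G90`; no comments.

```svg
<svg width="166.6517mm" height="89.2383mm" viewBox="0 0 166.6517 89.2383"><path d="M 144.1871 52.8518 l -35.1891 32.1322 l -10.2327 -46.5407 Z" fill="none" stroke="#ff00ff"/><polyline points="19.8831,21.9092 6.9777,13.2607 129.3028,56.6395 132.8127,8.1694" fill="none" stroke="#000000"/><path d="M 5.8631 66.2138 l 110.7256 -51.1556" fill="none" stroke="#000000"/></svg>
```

G21
G90
G0 X144.1871 Y36.3865
M4 S135
G01 X108.9980 Y4.2543 F3748
G01 X98.7653 Y50.7950 F3748
G01 X144.1871 Y36.3865 F3748
G0 X19.8831 Y67.3291
M4 S840
G01 X6.9777 Y75.9776 F1560
G01 X129.3028 Y32.5988 F1560
G01 X132.8127 Y81.0689 F1560
G0 X5.8631 Y23.0245
M4 S840
G01 X116.5887 Y74.1801 F1560
M5
G0 X0.0000 Y0.0000

Since the viewBox matches the mm dimensions, user units are millimetres directly. The only transform is the Y-flip y_m = 89.2383 − y_svg.

Shape 1 is a regular polygon drawn with `<path>`. Its stroke #ff00ff means engrave at S135, F3748. After flipping Y the toolpath is (144.1871,36.3865) → (108.9980,4.2543) → (98.7653,50.7950) → (144.1871,36.3865), returning to the start.

Shape 2 is a open polyline drawn with `<polyline>`. Its stroke #000000 means cut at S840, F1560. After flipping Y the toolpath is (19.8831,67.3291) → (6.9777,75.9776) → (129.3028,32.5988) → (132.8127,81.0689).

Shape 3 is a line segment drawn with `<path>`. Its stroke #000000 means cut at S840, F1560. After flipping Y the toolpath is (5.8631,23.0245) → (116.5887,74.1801).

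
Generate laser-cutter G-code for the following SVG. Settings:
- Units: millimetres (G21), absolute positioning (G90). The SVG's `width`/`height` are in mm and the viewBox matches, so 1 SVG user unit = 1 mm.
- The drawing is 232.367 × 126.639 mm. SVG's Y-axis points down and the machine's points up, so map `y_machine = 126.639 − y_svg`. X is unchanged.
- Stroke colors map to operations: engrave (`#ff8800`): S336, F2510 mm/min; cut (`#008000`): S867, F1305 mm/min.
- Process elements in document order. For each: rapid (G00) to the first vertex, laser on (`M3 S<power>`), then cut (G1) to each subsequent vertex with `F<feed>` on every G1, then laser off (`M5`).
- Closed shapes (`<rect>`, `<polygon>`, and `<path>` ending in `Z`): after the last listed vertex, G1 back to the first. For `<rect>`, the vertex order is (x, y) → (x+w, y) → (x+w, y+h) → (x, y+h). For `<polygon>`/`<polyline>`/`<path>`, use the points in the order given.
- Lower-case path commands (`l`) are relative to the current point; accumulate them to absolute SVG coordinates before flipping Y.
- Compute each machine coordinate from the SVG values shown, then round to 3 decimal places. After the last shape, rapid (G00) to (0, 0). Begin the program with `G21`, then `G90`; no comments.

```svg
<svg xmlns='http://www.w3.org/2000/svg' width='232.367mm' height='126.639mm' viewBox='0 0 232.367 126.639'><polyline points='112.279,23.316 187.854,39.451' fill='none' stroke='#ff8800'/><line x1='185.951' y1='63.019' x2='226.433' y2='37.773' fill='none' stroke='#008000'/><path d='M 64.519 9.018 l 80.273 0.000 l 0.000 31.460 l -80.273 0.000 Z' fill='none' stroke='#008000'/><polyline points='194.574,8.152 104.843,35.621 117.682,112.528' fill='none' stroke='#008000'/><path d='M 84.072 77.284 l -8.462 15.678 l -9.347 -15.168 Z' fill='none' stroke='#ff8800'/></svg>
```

G21
G90
G00 X112.279 Y103.323
M3 S336
G1 X187.854 Y87.188 F2510
M5
G00 X185.951 Y63.620
M3 S867
G1 X226.433 Y88.866 F1305
M5
G00 X64.519 Y117.621
M3 S867
G1 X144.792 Y117.621 F1305
G1 X144.792 Y86.161 F1305
G1 X64.519 Y86.161 F1305
G1 X64.519 Y117.621 F1305
M5
G00 X194.574 Y118.487
M3 S867
G1 X104.843 Y91.018 F1305
G1 X117.682 Y14.111 F1305
M5
G00 X84.072 Y49.355
M3 S336
G1 X75.610 Y33.677 F2510
G1 X66.263 Y48.845 F2510
G1 X84.072 Y49.355 F2510
M5
G00 X0.000 Y0.000

viewBox `0 0 232.367 126.639` with mm width/height → 1 unit = 1 mm. Flip: y_m = 126.639 − y_svg.

**Shape 1** — `<polyline>` line segment, stroke `#ff8800` → engrave (S336, F2510). Machine vertices: (112.279,103.323) → (187.854,87.188). Open path.

**Shape 2** — `<line>` line segment, stroke `#008000` → cut (S867, F1305). Machine vertices: (185.951,63.620) → (226.433,88.866). Open path.

**Shape 3** — `<path>` rectangle, stroke `#008000` → cut (S867, F1305). Machine vertices: (64.519,117.621) → (144.792,117.621) → (144.792,86.161) → (64.519,86.161) → (64.519,117.621). Closed: final G1 returns to the first vertex.

**Shape 4** — `<polyline>` open polyline, stroke `#008000` → cut (S867, F1305). Machine vertices: (194.574,118.487) → (104.843,91.018) → (117.682,14.111). Open path.

**Shape 5** — `<path>` regular polygon, stroke `#ff8800` → engrave (S336, F2510). Machine vertices: (84.072,49.355) → (75.610,33.677) → (66.263,48.845) → (84.072,49.355). Closed: final G1 returns to the first vertex.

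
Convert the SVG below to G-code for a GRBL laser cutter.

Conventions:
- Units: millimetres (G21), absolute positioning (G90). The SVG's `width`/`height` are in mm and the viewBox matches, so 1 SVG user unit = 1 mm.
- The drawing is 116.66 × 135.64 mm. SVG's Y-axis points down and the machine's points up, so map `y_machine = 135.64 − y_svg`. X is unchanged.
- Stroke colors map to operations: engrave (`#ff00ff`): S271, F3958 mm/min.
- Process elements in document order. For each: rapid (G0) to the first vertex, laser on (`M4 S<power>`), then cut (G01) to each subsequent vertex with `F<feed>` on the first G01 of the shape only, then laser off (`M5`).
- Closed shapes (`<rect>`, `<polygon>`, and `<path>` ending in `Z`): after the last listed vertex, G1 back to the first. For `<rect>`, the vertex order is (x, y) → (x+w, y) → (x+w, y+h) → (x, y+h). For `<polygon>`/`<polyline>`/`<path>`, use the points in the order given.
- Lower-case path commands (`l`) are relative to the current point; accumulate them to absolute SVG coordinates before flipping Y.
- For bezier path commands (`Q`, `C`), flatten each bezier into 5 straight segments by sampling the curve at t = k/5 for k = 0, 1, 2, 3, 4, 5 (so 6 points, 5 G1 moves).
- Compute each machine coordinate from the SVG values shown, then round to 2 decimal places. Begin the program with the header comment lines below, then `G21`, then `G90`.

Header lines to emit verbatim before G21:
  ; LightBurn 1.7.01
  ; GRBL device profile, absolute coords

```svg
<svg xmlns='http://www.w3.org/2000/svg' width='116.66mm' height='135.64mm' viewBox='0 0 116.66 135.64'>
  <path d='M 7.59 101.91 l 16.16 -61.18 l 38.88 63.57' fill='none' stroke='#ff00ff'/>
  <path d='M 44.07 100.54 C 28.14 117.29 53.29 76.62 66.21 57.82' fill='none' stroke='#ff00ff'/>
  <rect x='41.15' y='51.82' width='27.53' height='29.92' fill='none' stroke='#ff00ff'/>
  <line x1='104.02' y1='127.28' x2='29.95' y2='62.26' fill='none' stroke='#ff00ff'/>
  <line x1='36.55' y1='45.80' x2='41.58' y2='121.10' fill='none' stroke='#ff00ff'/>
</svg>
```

Since the viewBox matches the mm dimensions, user units are millimetres directly. The only transform is the Y-flip y_m = 135.64 − y_svg.

Shape 1 is a open polyline drawn with `<path>`. Its stroke #ff00ff means engrave at S271, F3958. After flipping Y the toolpath is (7.59,33.73) → (23.75,94.91) → (62.63,31.34).

Shape 2 is a cubic bezier drawn with `<path>`. Its stroke #ff00ff means engrave at S271, F3958. After flipping Y the toolpath is (44.07,35.10) → (39.02,31.31) → (41.26,37.49) → (48.25,49.84) → (57.42,64.55) → (66.21,77.82).

Shape 3 is a rectangle drawn with `<rect>`. Its stroke #ff00ff means engrave at S271, F3958. After flipping Y the toolpath is (41.15,83.82) → (68.68,83.82) → (68.68,53.90) → (41.15,53.90) → (41.15,83.82), returning to the start.

Shape 4 is a line segment drawn with `<line>`. Its stroke #ff00ff means engrave at S271, F3958. After flipping Y the toolpath is (104.02,8.36) → (29.95,73.38).

Shape 5 is a line segment drawn with `<line>`. Its stroke #ff00ff means engrave at S271, F3958. After flipping Y the toolpath is (36.55,89.84) → (41.58,14.54).

; LightBurn 1.7.01
; GRBL device profile, absolute coords
G21
G90
G0 X7.59 Y33.73
M4 S271
G01 X23.75 Y94.91 F3958
G01 X62.63 Y31.34
M5
G0 X44.07 Y35.10
M4 S271
G01 X39.02 Y31.31 F3958
G01 X41.26 Y37.49
G01 X48.25 Y49.84
G01 X57.42 Y64.55
G01 X66.21 Y77.82
M5
G0 X41.15 Y83.82
M4 S271
G01 X68.68 Y83.82 F3958
G01 X68.68 Y53.90
G01 X41.15 Y53.90
G01 X41.15 Y83.82
M5
G0 X104.02 Y8.36
M4 S271
G01 X29.95 Y73.38 F3958
M5
G0 X36.55 Y89.84
M4 S271
G01 X41.58 Y14.54 F3958
M5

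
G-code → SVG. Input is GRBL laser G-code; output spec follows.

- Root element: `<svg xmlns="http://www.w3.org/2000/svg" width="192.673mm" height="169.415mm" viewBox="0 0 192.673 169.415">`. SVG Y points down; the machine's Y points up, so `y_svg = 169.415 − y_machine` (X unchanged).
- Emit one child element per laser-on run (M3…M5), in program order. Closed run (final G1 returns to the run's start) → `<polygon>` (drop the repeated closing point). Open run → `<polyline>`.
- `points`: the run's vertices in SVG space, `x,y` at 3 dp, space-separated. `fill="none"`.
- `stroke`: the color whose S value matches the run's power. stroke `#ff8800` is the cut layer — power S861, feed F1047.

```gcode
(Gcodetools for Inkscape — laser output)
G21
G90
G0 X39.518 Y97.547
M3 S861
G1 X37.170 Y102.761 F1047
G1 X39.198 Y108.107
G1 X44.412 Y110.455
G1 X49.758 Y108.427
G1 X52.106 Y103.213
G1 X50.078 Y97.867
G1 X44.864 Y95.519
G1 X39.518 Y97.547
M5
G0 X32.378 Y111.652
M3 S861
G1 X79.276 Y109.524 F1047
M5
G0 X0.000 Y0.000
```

Each laser-on run becomes one SVG element. Flip Y back into SVG space with y_svg = 169.415 − y_machine. Every run uses S861, so all elements get stroke `#ff8800` (cut).

Run 1: The run returns to its start, so emit a `<polygon>` with points (Y-flipped): 39.518,71.868 37.170,66.654 39.198,61.308 44.412,58.960 49.758,60.988 52.106,66.202 50.078,71.548 44.864,73.896.

Run 2: The run is open, so emit a `<polyline>` with points (Y-flipped): 32.378,57.763 79.276,59.891.

<svg xmlns="http://www.w3.org/2000/svg" width="192.673mm" height="169.415mm" viewBox="0 0 192.673 169.415">
  <polygon points="39.518,71.868 37.170,66.654 39.198,61.308 44.412,58.960 49.758,60.988 52.106,66.202 50.078,71.548 44.864,73.896" fill="none" stroke="#ff8800"/>
  <polyline points="32.378,57.763 79.276,59.891" fill="none" stroke="#ff8800"/>
</svg>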